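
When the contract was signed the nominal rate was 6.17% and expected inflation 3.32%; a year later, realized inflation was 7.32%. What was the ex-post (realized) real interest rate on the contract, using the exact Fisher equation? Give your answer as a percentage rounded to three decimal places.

-1.072%

Ex-post: (1 + 0.0617)/(1 + 0.0732) − 1 = -1.0716%
So the realized real rate is -1.072%.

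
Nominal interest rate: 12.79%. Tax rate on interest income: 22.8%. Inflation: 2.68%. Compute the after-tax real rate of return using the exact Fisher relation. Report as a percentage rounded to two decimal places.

After-tax nominal return = 12.79% × (1 − 0.228) = 9.87388%.
1 + r = 1.0987388 / 1.02680 = 1.070061
After-tax real rate = 1.070061 − 1 → 7.01%.

7.01%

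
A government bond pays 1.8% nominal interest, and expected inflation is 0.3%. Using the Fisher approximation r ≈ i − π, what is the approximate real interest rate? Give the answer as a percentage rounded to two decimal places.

r ≈ i − π = 1.8% − 0.3% = 1.50%.

1.50%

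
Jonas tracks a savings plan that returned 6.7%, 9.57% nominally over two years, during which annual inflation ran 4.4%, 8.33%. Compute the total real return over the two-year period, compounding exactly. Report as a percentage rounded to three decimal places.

3.373%

Compound the nominal returns: 1.0670 × 1.0957 = 1.169112.
Compound inflation: 1.0440 × 1.0833 = 1.130965.
Deflate: 1.169112 / 1.130965 = 1.033729.
Total real return = 1.033729 − 1 → 3.373%.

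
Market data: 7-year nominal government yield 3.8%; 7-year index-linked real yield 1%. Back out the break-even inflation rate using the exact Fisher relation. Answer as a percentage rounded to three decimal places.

2.772%

(1 + π) = (1 + i)/(1 + r) = 1.03800 / 1.01000 = 1.027723
Break-even inflation = 1.027723 − 1 → 2.772%.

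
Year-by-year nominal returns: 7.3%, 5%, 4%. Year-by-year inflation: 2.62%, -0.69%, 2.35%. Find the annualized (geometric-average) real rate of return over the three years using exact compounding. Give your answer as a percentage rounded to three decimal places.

3.953%

Compound the nominal returns: 1.0730 × 1.0500 × 1.0400 = 1.17171600.
Compound inflation: 1.0262 × 0.9931 × 1.0235 = 1.04306852.
Deflate: 1.17171600 / 1.04306852 = 1.12333560.
Annualized real rate = 1.12333560^(1/3) − 1 = 3.9529% → 3.953%.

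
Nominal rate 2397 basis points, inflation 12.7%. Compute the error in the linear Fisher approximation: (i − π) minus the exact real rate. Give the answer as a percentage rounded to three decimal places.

1.270%

Approximate: r ≈ 23.970% − 12.700% = 11.2700%
Exact: (1 + 0.2397)/(1 + 0.1270) − 1 = 10.0000%
Error = 11.2700% − 10.0000% = 1.2700% → 1.270%.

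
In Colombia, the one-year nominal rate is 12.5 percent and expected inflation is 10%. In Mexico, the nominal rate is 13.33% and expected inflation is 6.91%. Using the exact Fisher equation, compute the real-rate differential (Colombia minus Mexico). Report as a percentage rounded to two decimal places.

Colombia: (1 + 0.1250)/(1 + 0.1000) − 1 = 2.2727%
Mexico: (1 + 0.1333)/(1 + 0.0691) − 1 = 6.0051%
Differential = 2.2727% − 6.0051% = -3.7323% → -3.73%.

-3.73%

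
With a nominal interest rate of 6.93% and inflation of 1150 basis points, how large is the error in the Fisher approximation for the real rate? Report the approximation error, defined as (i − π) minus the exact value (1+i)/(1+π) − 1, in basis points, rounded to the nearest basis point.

Approximate: r ≈ 6.930% − 11.500% = -4.5700%
Exact: (1 + 0.0693)/(1 + 0.1150) − 1 = -4.0987%
Error = -4.5700% − (-4.0987%) = -0.4713% → -47 basis points.

-47 basis points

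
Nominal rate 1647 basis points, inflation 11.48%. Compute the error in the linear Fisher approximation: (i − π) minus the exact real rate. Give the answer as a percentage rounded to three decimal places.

0.514%

Approximate: r ≈ 16.470% − 11.480% = 4.9900%
Exact: (1 + 0.1647)/(1 + 0.1148) − 1 = 4.4761%
Error = 4.9900% − 4.4761% = 0.5139% → 0.514%.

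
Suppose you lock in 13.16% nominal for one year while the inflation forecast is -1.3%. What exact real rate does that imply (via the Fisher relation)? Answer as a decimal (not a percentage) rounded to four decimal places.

1 + r = 1.13160 / 0.98700 = 1.146505
r = 1.146505 − 1 = 14.6505%, i.e. 0.1465.

0.1465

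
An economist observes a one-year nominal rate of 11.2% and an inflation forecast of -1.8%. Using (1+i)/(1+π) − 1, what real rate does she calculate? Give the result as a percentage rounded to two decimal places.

13.24%

1 + r = 1.11200 / 0.98200 = 1.132383
r = 1.132383 − 1 = 13.2383%, i.e. 13.24%.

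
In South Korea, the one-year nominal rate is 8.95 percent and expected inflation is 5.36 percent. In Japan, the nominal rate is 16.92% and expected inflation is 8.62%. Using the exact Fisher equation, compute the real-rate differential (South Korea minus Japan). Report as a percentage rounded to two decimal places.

South Korea: (1 + 0.0895)/(1 + 0.0536) − 1 = 3.4074%
Japan: (1 + 0.1692)/(1 + 0.0862) − 1 = 7.6413%
Differential = 3.4074% − 7.6413% = -4.2340% → -4.23%.

-4.23%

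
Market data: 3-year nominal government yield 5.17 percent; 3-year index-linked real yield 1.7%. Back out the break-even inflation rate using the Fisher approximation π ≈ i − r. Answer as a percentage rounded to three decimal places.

3.470%

π ≈ i − r = 5.17% − 1.7% → 3.470%.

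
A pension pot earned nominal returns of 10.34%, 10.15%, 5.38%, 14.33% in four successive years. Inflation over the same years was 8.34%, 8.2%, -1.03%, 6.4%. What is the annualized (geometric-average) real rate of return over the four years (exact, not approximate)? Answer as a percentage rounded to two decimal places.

4.36%

Compound the nominal returns: 1.1034 × 1.1015 × 1.0538 × 1.1433 = 1.46431961.
Compound inflation: 1.0834 × 1.0820 × 0.9897 × 1.0640 = 1.23441528.
Deflate: 1.46431961 / 1.23441528 = 1.18624553.
Annualized real rate = 1.18624553^(1/4) − 1 = 4.3623% → 4.36%.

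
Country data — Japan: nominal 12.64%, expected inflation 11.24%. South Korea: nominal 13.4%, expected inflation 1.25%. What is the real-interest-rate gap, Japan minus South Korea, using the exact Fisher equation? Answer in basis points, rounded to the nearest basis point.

-1074 basis points

Japan: (1 + 0.1264)/(1 + 0.1124) − 1 = 1.2585%
South Korea: (1 + 0.1340)/(1 + 0.0125) − 1 = 12.0000%
Differential = 1.2585% − 12.0000% = -10.7415% → -1074 basis points.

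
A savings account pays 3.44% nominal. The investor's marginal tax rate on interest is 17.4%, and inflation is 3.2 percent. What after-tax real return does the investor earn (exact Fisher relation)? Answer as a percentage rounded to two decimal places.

After-tax nominal return = 3.44% × (1 − 0.174) = 2.84144%.
1 + r = 1.0284144 / 1.03200 = 0.996526
After-tax real rate = 0.996526 − 1 → -0.35%.

-0.35%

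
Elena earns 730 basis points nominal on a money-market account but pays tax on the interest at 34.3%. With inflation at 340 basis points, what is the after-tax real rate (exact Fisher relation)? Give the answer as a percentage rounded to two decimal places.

After-tax nominal return = 7.3% × (1 − 0.343) = 4.7961%.
1 + r = 1.047961 / 1.03400 = 1.013502
After-tax real rate = 1.013502 − 1 → 1.35%.

1.35%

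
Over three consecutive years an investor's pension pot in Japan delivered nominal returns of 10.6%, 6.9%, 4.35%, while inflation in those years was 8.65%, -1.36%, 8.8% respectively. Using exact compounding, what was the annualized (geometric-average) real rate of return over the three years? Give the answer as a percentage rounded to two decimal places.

1.90%

Nominal growth factor = 1.1060 × 1.0690 × 1.0435 = 1.23374466
Price-level growth factor = 1.0865 × 0.9864 × 1.0880 = 1.16603528
Real growth factor = 1.23374466 / 1.16603528 = 1.05806804
Annualized real rate = 1.05806804^(1/3) − 1 = 1.8993% → 1.90%.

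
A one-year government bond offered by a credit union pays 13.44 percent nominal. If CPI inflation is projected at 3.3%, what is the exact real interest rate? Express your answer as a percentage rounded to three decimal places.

9.816%

By the Fisher relation, 1 + r = (1 + i)/(1 + π).
1 + r = 1.13440 / 1.03300 = 1.098161
r = 1.098161 − 1 = 9.8161%, i.e. 9.816%.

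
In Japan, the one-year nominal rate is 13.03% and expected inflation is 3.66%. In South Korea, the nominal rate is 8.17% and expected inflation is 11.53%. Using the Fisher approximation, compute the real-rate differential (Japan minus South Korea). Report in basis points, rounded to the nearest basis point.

Japan: 13.03% − 3.66% = 9.370%
South Korea: 8.17% − 11.53% = -3.360%
Differential = 12.730% → 1273 basis points.

1273 basis points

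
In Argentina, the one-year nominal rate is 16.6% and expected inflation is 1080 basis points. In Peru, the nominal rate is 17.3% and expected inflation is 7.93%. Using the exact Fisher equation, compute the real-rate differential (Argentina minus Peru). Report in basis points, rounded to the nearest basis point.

-345 basis points

Argentina: (1 + 0.1660)/(1 + 0.1080) − 1 = 5.2347%
Peru: (1 + 0.1730)/(1 + 0.0793) − 1 = 8.6816%
Differential = 5.2347% − 8.6816% = -3.4469% → -345 basis points.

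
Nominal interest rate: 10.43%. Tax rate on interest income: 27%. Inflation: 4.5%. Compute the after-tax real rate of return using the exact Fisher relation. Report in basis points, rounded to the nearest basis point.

After-tax nominal return = 10.43% × (1 − 0.27) = 7.6139%.
1 + r = 1.076139 / 1.04500 = 1.029798
After-tax real rate = 1.029798 − 1 → 298 basis points.

298 basis points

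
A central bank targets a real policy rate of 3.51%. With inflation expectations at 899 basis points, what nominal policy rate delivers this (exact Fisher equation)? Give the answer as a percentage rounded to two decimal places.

12.82%

(1 + i) = (1 + r)(1 + π) = 1.03510 × 1.08990 = 1.12815549
i = 1.12815549 − 1, so the required nominal rate is 12.82%.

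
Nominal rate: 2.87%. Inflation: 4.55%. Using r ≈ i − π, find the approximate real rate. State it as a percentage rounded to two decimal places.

-1.68%

r ≈ i − π = 2.87% − 4.55% = -1.68%.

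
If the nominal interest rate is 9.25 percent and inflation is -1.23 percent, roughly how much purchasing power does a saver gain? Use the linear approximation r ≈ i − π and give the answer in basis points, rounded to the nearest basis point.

1048 basis points

r ≈ i − π = 9.25% − (-1.23%) = 1048 basis points.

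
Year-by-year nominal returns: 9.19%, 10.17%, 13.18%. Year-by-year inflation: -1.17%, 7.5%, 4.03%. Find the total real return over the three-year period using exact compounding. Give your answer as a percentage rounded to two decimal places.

Nominal growth factor = 1.0919 × 1.1017 × 1.1318 = 1.361495
Price-level growth factor = 0.9883 × 1.0750 × 1.0403 = 1.105238
Real growth factor = 1.361495 / 1.105238 = 1.231856
Total real return = 1.231856 − 1 → 23.19%.

23.19%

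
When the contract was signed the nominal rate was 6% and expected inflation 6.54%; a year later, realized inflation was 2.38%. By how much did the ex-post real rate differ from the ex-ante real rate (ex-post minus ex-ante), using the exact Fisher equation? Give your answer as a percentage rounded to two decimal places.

4.04%

Ex-ante: (1 + 0.0600)/(1 + 0.0654) − 1 = -0.5069%
Ex-post: (1 + 0.0600)/(1 + 0.0238) − 1 = 3.5358%
Difference (ex-post − ex-ante) = 4.0427% → 4.04%.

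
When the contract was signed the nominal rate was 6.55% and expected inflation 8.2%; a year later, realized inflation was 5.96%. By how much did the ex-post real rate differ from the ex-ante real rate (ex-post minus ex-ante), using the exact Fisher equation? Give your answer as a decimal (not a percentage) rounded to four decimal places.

0.0208

Ex-ante: (1 + 0.0655)/(1 + 0.0820) − 1 = -1.5250%
Ex-post: (1 + 0.0655)/(1 + 0.0596) − 1 = 0.5568%
Difference (ex-post − ex-ante) = 2.0818% → 0.0208.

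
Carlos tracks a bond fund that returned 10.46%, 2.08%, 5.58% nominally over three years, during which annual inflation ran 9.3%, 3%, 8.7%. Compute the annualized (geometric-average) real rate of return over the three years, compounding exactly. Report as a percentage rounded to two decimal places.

-0.91%

Nominal growth factor = 1.1046 × 1.0208 × 1.0558 = 1.19049440
Price-level growth factor = 1.0930 × 1.0300 × 1.0870 = 1.22373373
Real growth factor = 1.19049440 / 1.22373373 = 0.97283778
Annualized real rate = 0.97283778^(1/3) − 1 = -0.9137% → -0.91%.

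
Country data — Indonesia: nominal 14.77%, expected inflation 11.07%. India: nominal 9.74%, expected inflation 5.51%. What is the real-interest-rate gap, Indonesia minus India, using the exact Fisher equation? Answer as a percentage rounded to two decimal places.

Indonesia: (1 + 0.1477)/(1 + 0.1107) − 1 = 3.3312%
India: (1 + 0.0974)/(1 + 0.0551) − 1 = 4.0091%
Differential = 3.3312% − 4.0091% = -0.6779% → -0.68%.

-0.68%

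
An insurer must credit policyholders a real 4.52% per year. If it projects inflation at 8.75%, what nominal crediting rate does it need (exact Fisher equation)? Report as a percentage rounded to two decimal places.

13.67%

(1 + i) = (1 + r)(1 + π) = 1.04520 × 1.08750 = 1.136655
i = 1.136655 − 1, so the required nominal rate is 13.67%.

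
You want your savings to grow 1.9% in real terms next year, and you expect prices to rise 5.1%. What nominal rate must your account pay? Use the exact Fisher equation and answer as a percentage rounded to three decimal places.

(1 + i) = (1 + r)(1 + π) = 1.01900 × 1.05100 = 1.070969
i = 1.070969 − 1, so the required nominal rate is 7.097%.

7.097%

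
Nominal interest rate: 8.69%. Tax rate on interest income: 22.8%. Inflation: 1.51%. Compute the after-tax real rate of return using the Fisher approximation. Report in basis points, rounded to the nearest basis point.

520 basis points

After-tax nominal return = 8.69% × (1 − 0.228) = 6.70868%.
r ≈ 6.70868% − 1.51% → 520 basis points.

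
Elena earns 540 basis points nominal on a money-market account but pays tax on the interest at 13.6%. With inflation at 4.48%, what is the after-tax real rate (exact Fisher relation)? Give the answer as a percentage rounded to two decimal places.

After-tax nominal return = 5.4% × (1 − 0.136) = 4.6656%.
1 + r = 1.046656 / 1.04480 = 1.001776
After-tax real rate = 1.001776 − 1 → 0.18%.

0.18%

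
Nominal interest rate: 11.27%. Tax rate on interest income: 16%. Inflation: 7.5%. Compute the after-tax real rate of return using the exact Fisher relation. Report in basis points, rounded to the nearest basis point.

183 basis points

After-tax nominal return = 11.27% × (1 − 0.16) = 9.4668%.
1 + r = 1.094668 / 1.07500 = 1.018296
After-tax real rate = 1.018296 − 1 → 183 basis points.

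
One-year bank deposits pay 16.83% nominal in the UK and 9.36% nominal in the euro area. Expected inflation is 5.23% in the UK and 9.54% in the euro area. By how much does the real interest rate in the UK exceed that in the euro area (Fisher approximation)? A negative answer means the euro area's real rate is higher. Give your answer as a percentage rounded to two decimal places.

The UK: 16.83% − 5.23% = 11.600%
The euro area: 9.36% − 9.54% = -0.180%
Differential = 11.780% → 11.78%.

11.78%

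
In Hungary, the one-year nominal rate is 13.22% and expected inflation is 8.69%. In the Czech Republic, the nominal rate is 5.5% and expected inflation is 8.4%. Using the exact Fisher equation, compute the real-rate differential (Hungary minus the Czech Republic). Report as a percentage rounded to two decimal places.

Hungary: (1 + 0.1322)/(1 + 0.0869) − 1 = 4.1678%
The Czech Republic: (1 + 0.0550)/(1 + 0.0840) − 1 = -2.6753%
Differential = 4.1678% − (-2.6753%) = 6.8431% → 6.84%.

6.84%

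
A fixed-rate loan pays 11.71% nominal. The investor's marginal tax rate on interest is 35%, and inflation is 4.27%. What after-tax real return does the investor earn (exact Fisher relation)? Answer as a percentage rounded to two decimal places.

After-tax nominal return = 11.71% × (1 − 0.35) = 7.6115%.
1 + r = 1.076115 / 1.04270 = 1.032047
After-tax real rate = 1.032047 − 1 → 3.20%.

3.20%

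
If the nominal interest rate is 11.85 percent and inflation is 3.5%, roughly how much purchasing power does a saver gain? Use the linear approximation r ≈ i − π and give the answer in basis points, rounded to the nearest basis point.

r ≈ i − π = 11.85% − 3.5% = 835 basis points.

835 basis points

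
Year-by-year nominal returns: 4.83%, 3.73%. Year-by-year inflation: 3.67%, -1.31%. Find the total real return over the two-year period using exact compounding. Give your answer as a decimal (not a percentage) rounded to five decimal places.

Compound the nominal returns: 1.0483 × 1.0373 = 1.087402.
Compound inflation: 1.0367 × 0.9869 = 1.023119.
Deflate: 1.087402 / 1.023119 = 1.062830.
Total real return = 1.062830 − 1 → 0.06283.

0.06283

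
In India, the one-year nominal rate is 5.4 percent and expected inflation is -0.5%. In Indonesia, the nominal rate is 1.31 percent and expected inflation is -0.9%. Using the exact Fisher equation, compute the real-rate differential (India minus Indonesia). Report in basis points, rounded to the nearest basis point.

370 basis points

India: (1 + 0.0540)/(1 − 0.0050) − 1 = 5.9296%
Indonesia: (1 + 0.0131)/(1 − 0.0090) − 1 = 2.2301%
Differential = 5.9296% − 2.2301% = 3.6996% → 370 basis points.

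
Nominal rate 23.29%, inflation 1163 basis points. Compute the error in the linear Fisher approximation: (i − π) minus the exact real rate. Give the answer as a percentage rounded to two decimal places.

1.21%

Approximate: r ≈ 23.290% − 11.630% = 11.6600%
Exact: (1 + 0.2329)/(1 + 0.1163) − 1 = 10.4452%
Error = 11.6600% − 10.4452% = 1.2148% → 1.21%.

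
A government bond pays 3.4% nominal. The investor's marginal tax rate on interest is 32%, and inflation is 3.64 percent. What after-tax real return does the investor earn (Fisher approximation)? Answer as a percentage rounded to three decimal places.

-1.328%

After-tax nominal return = 3.4% × (1 − 0.32) = 2.3120%.
r ≈ 2.3120% − 3.64% → -1.328%.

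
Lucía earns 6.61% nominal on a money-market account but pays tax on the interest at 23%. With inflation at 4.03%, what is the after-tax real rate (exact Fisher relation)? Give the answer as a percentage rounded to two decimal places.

1.02%

After-tax nominal return = 6.61% × (1 − 0.23) = 5.0897%.
1 + r = 1.050897 / 1.04030 = 1.010186
After-tax real rate = 1.010186 − 1 → 1.02%.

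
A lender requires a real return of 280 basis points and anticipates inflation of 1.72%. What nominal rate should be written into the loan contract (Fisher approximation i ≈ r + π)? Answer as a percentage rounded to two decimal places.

4.52%

i ≈ r + π = 2.8% + 1.72% = 4.52%.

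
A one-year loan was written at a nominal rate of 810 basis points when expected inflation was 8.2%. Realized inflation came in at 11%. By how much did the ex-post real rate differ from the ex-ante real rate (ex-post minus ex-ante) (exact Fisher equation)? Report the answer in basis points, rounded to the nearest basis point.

Ex-ante: (1 + 0.0810)/(1 + 0.0820) − 1 = -0.0924%
Ex-post: (1 + 0.0810)/(1 + 0.1100) − 1 = -2.6126%
Difference (ex-post − ex-ante) = -2.5202% → -252 basis points.

-252 basis points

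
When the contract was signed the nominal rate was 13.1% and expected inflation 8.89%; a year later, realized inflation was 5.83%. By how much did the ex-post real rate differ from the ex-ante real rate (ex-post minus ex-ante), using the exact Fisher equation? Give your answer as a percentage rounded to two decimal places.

Ex-ante: (1 + 0.1310)/(1 + 0.0889) − 1 = 3.8663%
Ex-post: (1 + 0.1310)/(1 + 0.0583) − 1 = 6.8695%
Difference (ex-post − ex-ante) = 3.0032% → 3.00%.

3.00%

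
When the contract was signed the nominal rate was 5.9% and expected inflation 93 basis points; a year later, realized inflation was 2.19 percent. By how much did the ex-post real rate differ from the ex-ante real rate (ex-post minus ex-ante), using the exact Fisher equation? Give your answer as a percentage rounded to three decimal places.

-1.294%

Ex-ante: (1 + 0.0590)/(1 + 0.0093) − 1 = 4.9242%
Ex-post: (1 + 0.0590)/(1 + 0.0219) − 1 = 3.6305%
Difference (ex-post − ex-ante) = -1.2937% → -1.294%.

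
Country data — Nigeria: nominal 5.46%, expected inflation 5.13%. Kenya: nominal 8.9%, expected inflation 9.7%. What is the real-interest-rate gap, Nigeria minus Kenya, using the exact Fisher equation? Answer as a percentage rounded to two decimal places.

1.04%

Nigeria: (1 + 0.0546)/(1 + 0.0513) − 1 = 0.3139%
Kenya: (1 + 0.0890)/(1 + 0.0970) − 1 = -0.7293%
Differential = 0.3139% − (-0.7293%) = 1.0432% → 1.04%.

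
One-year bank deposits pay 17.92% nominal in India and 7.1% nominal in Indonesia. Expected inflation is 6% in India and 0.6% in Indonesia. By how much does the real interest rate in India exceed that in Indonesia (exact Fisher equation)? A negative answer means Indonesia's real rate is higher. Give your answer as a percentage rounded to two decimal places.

India: (1 + 0.1792)/(1 + 0.0600) − 1 = 11.2453%
Indonesia: (1 + 0.0710)/(1 + 0.0060) − 1 = 6.4612%
Differential = 11.2453% − 6.4612% = 4.7841% → 4.78%.

4.78%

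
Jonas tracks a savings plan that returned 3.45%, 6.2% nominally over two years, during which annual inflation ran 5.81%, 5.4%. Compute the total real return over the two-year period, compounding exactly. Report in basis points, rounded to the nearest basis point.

-149 basis points

Compound the nominal returns: 1.0345 × 1.0620 = 1.098639.
Compound inflation: 1.0581 × 1.0540 = 1.115237.
Deflate: 1.098639 / 1.115237 = 0.985117.
Total real return = 0.985117 − 1 → -149 basis points.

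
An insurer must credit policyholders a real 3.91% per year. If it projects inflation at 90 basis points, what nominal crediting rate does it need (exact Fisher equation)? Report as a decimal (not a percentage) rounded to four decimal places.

0.0485

(1 + i) = (1 + r)(1 + π) = 1.03910 × 1.00900 = 1.0484519
i = 1.0484519 − 1, so the required nominal rate is 0.0485.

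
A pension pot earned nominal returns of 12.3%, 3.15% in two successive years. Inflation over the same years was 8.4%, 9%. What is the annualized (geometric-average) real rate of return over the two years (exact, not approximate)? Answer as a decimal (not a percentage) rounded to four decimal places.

Compound the nominal returns: 1.1230 × 1.0315 = 1.15837450.
Compound inflation: 1.0840 × 1.0900 = 1.18156000.
Deflate: 1.15837450 / 1.18156000 = 0.98037721.
Annualized real rate = 0.98037721^(1/2) − 1 = -0.9860% → -0.0099.

-0.0099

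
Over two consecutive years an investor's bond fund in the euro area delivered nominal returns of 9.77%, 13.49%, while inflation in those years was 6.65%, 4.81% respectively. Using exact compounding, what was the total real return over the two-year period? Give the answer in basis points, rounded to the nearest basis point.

1145 basis points

Nominal growth factor = 1.0977 × 1.1349 = 1.245780
Price-level growth factor = 1.0665 × 1.0481 = 1.117799
Real growth factor = 1.245780 / 1.117799 = 1.114494
Total real return = 1.114494 − 1 → 1145 basis points.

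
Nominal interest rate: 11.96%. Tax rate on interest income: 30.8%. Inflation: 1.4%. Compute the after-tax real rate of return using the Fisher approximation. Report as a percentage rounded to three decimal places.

After-tax nominal return = 11.96% × (1 − 0.308) = 8.27632%.
r ≈ 8.27632% − 1.4% → 6.876%.

6.876%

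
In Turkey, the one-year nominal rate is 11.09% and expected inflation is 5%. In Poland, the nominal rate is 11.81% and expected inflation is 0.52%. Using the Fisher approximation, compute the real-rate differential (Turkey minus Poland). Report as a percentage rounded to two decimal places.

-5.20%

Turkey: 11.09% − 5% = 6.090%
Poland: 11.81% − 0.52% = 11.290%
Differential = -5.200% → -5.20%.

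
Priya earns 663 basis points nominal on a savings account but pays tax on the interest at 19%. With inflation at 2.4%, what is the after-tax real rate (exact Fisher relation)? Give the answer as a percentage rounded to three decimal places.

After-tax nominal return = 6.63% × (1 − 0.19) = 5.3703%.
1 + r = 1.053703 / 1.02400 = 1.029007
After-tax real rate = 1.029007 − 1 → 2.901%.

2.901%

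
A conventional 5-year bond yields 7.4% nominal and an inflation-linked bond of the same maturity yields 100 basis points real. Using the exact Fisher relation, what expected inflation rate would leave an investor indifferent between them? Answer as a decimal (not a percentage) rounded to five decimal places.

0.06337

(1 + π) = (1 + i)/(1 + r) = 1.07400 / 1.01000 = 1.063366
Break-even inflation = 1.063366 − 1 → 0.06337.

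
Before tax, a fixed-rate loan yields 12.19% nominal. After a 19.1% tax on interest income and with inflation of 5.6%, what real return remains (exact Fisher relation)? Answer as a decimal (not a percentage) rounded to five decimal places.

After-tax nominal return = 12.19% × (1 − 0.191) = 9.86171%.
1 + r = 1.0986171 / 1.05600 = 1.040357
After-tax real rate = 1.040357 − 1 → 0.04036.

0.04036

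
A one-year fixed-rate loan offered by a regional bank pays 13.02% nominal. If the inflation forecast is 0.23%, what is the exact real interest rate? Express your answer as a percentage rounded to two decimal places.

12.76%

1 + r = 1.13020 / 1.00230 = 1.127607
r = 1.127607 − 1 = 12.7607%, i.e. 12.76%.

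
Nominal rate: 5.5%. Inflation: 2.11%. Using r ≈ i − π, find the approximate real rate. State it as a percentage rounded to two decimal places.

3.39%

r ≈ i − π = 5.5% − 2.11% = 3.39%.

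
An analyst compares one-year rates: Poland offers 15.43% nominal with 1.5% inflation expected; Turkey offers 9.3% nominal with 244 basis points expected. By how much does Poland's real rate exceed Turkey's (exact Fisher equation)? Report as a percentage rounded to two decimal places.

Poland: (1 + 0.1543)/(1 + 0.0150) − 1 = 13.7241%
Turkey: (1 + 0.0930)/(1 + 0.0244) − 1 = 6.6966%
Differential = 13.7241% − 6.6966% = 7.0275% → 7.03%.

7.03%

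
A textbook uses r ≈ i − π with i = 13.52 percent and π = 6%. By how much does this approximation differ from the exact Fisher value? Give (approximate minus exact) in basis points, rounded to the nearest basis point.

43 basis points

Approximate: r ≈ 13.520% − 6.000% = 7.5200%
Exact: (1 + 0.1352)/(1 + 0.0600) − 1 = 7.0943%
Error = 7.5200% − 7.0943% = 0.4257% → 43 basis points.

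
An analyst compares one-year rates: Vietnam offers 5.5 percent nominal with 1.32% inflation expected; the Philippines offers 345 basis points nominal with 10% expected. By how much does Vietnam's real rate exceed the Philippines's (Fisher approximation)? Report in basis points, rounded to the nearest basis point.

1073 basis points

Vietnam: 5.5% − 1.32% = 4.180%
The Philippines: 3.45% − 10% = -6.550%
Differential = 10.730% → 1073 basis points.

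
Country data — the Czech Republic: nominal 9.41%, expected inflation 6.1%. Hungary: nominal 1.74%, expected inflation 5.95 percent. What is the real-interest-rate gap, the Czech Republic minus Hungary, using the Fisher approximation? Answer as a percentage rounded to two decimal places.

7.52%

The Czech Republic: 9.41% − 6.1% = 3.310%
Hungary: 1.74% − 5.95% = -4.210%
Differential = 7.520% → 7.52%.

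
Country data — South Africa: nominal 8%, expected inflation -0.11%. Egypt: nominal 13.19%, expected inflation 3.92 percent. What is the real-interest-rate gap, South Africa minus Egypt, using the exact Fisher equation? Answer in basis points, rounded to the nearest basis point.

South Africa: (1 + 0.0800)/(1 − 0.0011) − 1 = 8.1189%
Egypt: (1 + 0.1319)/(1 + 0.0392) − 1 = 8.9203%
Differential = 8.1189% − 8.9203% = -0.8014% → -80 basis points.

-80 basis points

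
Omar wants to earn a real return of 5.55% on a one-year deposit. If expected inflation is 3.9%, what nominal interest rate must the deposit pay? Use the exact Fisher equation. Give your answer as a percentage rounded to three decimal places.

9.666%

(1 + i) = (1 + r)(1 + π) = 1.05550 × 1.03900 = 1.0966645
i = 1.0966645 − 1, so the required nominal rate is 9.666%.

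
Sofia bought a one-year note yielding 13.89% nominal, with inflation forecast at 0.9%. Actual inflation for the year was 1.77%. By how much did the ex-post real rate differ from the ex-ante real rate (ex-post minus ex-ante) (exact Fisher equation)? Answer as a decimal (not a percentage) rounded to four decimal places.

-0.0096

Ex-ante: (1 + 0.1389)/(1 + 0.0090) − 1 = 12.8741%
Ex-post: (1 + 0.1389)/(1 + 0.0177) − 1 = 11.9092%
Difference (ex-post − ex-ante) = -0.9649% → -0.0096.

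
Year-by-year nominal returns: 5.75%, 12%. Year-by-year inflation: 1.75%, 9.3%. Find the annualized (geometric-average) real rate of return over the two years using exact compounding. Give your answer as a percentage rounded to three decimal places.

Compound the nominal returns: 1.0575 × 1.1200 = 1.18440000.
Compound inflation: 1.0175 × 1.0930 = 1.11212750.
Deflate: 1.18440000 / 1.11212750 = 1.06498580.
Annualized real rate = 1.06498580^(1/2) − 1 = 3.1981% → 3.198%.

3.198%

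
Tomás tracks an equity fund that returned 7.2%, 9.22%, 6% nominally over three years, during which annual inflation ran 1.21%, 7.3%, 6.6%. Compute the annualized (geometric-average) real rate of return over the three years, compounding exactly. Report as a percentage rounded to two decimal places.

2.35%

Compound the nominal returns: 1.0720 × 1.0922 × 1.0600 = 1.24108870.
Compound inflation: 1.0121 × 1.0730 × 1.0660 = 1.15765820.
Deflate: 1.24108870 / 1.15765820 = 1.07206834.
Annualized real rate = 1.07206834^(1/3) − 1 = 2.3468% → 2.35%.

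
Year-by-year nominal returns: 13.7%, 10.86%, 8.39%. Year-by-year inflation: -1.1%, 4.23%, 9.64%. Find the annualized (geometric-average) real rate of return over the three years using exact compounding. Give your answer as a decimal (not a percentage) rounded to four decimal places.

0.0653

Compound the nominal returns: 1.1370 × 1.1086 × 1.0839 = 1.36623232.
Compound inflation: 0.9890 × 1.0423 × 1.0964 = 1.13020717.
Deflate: 1.36623232 / 1.13020717 = 1.20883353.
Annualized real rate = 1.20883353^(1/3) − 1 = 6.5260% → 0.0653.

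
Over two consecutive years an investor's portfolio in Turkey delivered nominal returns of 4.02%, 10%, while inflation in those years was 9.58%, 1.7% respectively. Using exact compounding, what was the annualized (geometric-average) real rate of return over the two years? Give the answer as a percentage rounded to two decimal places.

1.33%

Compound the nominal returns: 1.0402 × 1.1000 = 1.14422000.
Compound inflation: 1.0958 × 1.0170 = 1.11442860.
Deflate: 1.14422000 / 1.11442860 = 1.02673244.
Annualized real rate = 1.02673244^(1/2) − 1 = 1.3278% → 1.33%.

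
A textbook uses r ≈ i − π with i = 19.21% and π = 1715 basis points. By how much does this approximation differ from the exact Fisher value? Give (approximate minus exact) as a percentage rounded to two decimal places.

0.30%

Approximate: r ≈ 19.210% − 17.150% = 2.0600%
Exact: (1 + 0.1921)/(1 + 0.1715) − 1 = 1.7584%
Error = 2.0600% − 1.7584% = 0.3016% → 0.30%.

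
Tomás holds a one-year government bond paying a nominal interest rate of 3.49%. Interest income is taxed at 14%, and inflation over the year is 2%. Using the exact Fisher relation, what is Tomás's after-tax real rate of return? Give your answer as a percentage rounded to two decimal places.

After-tax nominal return = 3.49% × (1 − 0.14) = 3.0014%.
1 + r = 1.030014 / 1.02000 = 1.009818
After-tax real rate = 1.009818 − 1 → 0.98%.

0.98%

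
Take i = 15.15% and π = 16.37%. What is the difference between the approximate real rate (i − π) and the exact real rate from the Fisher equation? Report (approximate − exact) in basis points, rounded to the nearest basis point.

Approximate: r ≈ 15.150% − 16.370% = -1.2200%
Exact: (1 + 0.1515)/(1 + 0.1637) − 1 = -1.0484%
Error = -1.2200% − (-1.0484%) = -0.1716% → -17 basis points.

-17 basis points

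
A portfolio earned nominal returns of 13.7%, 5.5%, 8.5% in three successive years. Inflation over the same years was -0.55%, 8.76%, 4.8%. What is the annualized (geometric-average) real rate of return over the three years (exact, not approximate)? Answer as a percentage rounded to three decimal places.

Nominal growth factor = 1.1370 × 1.0550 × 1.0850 = 1.30149548
Price-level growth factor = 0.9945 × 1.0876 × 1.0480 = 1.13353587
Real growth factor = 1.30149548 / 1.13353587 = 1.14817317
Annualized real rate = 1.14817317^(1/3) − 1 = 4.7134% → 4.713%.

4.713%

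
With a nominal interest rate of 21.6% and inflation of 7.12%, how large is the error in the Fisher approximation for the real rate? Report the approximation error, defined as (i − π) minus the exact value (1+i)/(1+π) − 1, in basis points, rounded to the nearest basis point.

Approximate: r ≈ 21.600% − 7.120% = 14.4800%
Exact: (1 + 0.2160)/(1 + 0.0712) − 1 = 13.5176%
Error = 14.4800% − 13.5176% = 0.9624% → 96 basis points.

96 basis points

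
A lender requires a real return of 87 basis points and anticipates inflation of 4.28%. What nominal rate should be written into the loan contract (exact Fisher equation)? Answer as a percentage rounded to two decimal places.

5.19%

(1 + i) = (1 + r)(1 + π) = 1.00870 × 1.04280 = 1.05187236
i = 1.05187236 − 1, so the required nominal rate is 5.19%.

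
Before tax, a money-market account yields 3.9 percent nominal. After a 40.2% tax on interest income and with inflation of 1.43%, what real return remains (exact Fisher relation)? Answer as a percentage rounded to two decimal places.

0.89%

After-tax nominal return = 3.9% × (1 − 0.402) = 2.3322%.
1 + r = 1.023322 / 1.01430 = 1.008895
After-tax real rate = 1.008895 − 1 → 0.89%.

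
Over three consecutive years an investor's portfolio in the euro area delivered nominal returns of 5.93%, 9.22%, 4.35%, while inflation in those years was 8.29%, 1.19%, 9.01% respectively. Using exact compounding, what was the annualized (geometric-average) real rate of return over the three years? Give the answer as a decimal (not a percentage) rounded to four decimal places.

0.0036

Nominal growth factor = 1.0593 × 1.0922 × 1.0435 = 1.20729554
Price-level growth factor = 1.0829 × 1.0119 × 1.0901 = 1.19451687
Real growth factor = 1.20729554 / 1.19451687 = 1.01069777
Annualized real rate = 1.01069777^(1/3) − 1 = 0.3553% → 0.0036.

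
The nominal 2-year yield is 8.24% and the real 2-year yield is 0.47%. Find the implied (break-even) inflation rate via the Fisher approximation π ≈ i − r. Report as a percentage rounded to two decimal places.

π ≈ i − r = 8.24% − 0.47% → 7.77%.

7.77%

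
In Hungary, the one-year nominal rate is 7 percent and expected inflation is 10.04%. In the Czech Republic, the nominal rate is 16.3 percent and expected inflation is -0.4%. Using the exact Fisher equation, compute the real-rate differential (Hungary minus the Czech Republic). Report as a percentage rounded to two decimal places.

-19.53%

Hungary: (1 + 0.0700)/(1 + 0.1004) − 1 = -2.7626%
The Czech Republic: (1 + 0.1630)/(1 − 0.0040) − 1 = 16.7671%
Differential = -2.7626% − 16.7671% = -19.5297% → -19.53%.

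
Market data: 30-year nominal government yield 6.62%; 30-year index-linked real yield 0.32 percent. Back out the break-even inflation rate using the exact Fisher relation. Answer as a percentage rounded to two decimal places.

6.28%

(1 + π) = (1 + i)/(1 + r) = 1.06620 / 1.00320 = 1.062799
Break-even inflation = 1.062799 − 1 → 6.28%.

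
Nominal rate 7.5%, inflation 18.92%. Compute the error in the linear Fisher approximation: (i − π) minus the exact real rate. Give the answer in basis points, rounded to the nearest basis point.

-182 basis points

Approximate: r ≈ 7.500% − 18.920% = -11.4200%
Exact: (1 + 0.0750)/(1 + 0.1892) − 1 = -9.6031%
Error = -11.4200% − (-9.6031%) = -1.8169% → -182 basis points.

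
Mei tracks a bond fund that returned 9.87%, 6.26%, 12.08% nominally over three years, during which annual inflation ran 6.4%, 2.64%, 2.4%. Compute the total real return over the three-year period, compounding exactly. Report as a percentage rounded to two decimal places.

Compound the nominal returns: 1.0987 × 1.0626 × 1.1208 = 1.308510.
Compound inflation: 1.0640 × 1.0264 × 1.0240 = 1.118300.
Deflate: 1.308510 / 1.118300 = 1.170089.
Total real return = 1.170089 − 1 → 17.01%.

17.01%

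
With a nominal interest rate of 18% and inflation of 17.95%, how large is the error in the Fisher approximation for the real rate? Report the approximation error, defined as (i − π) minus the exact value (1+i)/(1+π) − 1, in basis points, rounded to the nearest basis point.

Approximate: r ≈ 18.000% − 17.950% = 0.0500%
Exact: (1 + 0.1800)/(1 + 0.1795) − 1 = 0.0424%
Error = 0.0500% − 0.0424% = 0.0076% → 1 basis points.

1 basis points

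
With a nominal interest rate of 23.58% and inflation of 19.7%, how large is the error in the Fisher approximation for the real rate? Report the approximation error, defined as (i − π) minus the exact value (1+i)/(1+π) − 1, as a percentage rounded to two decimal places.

Approximate: r ≈ 23.580% − 19.700% = 3.8800%
Exact: (1 + 0.2358)/(1 + 0.1970) − 1 = 3.2414%
Error = 3.8800% − 3.2414% = 0.6386% → 0.64%.

0.64%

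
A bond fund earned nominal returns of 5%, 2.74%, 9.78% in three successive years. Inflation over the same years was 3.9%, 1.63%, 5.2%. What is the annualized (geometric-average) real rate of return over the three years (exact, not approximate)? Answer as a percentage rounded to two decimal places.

2.16%

Compound the nominal returns: 1.0500 × 1.0274 × 1.0978 = 1.18427371.
Compound inflation: 1.0390 × 1.0163 × 1.0520 = 1.11084436.
Deflate: 1.18427371 / 1.11084436 = 1.06610228.
Annualized real rate = 1.06610228^(1/3) − 1 = 2.1566% → 2.16%.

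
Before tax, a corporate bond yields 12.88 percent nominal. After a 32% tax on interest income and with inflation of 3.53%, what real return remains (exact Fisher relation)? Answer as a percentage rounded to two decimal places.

After-tax nominal return = 12.88% × (1 − 0.32) = 8.7584%.
1 + r = 1.087584 / 1.03530 = 1.050501
After-tax real rate = 1.050501 − 1 → 5.05%.

5.05%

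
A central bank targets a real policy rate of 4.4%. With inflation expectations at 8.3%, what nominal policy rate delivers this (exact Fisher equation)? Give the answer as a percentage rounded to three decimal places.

(1 + i) = (1 + r)(1 + π) = 1.04400 × 1.08300 = 1.130652
i = 1.130652 − 1, so the required nominal rate is 13.065%.

13.065%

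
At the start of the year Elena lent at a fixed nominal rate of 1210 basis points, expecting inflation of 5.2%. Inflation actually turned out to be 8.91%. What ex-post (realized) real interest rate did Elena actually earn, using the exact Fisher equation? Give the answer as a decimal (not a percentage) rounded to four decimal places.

0.0293

Ex-post: (1 + 0.1210)/(1 + 0.0891) − 1 = 2.9290%
So the realized real rate is 0.0293.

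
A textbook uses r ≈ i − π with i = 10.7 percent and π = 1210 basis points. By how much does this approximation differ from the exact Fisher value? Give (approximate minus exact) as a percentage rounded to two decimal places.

-0.15%

Approximate: r ≈ 10.700% − 12.100% = -1.4000%
Exact: (1 + 0.1070)/(1 + 0.1210) − 1 = -1.2489%
Error = -1.4000% − (-1.2489%) = -0.1511% → -0.15%.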